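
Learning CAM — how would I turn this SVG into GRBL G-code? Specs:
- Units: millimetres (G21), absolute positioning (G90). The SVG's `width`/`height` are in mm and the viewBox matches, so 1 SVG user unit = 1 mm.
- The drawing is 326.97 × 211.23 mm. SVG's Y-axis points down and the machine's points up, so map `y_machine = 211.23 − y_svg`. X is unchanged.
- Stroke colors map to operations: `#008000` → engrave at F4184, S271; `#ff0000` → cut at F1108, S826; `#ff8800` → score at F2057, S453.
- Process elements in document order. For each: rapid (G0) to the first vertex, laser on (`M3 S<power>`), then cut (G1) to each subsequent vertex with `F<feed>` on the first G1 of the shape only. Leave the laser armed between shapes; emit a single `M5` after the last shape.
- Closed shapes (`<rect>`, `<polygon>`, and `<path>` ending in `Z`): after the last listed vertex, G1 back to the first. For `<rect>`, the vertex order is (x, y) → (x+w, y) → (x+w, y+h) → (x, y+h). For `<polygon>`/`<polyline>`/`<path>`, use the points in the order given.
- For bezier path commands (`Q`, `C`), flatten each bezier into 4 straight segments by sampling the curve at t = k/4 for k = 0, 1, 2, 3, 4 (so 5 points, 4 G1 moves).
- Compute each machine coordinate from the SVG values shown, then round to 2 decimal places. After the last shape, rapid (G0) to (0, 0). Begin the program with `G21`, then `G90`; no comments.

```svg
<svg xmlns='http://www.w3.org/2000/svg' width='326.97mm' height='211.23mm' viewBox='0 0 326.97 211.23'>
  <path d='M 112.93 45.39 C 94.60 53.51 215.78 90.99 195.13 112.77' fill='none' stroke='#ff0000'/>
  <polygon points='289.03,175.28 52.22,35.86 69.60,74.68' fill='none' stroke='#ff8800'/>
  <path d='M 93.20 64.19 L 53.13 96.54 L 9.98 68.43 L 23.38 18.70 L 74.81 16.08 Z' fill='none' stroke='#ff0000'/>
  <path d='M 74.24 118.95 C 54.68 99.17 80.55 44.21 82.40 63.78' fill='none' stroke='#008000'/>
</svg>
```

G21
G90
G0 X112.93 Y165.84
M3 S826
G1 X120.94 Y154.95 F1108
G1 X154.90 Y137.27
G1 X188.42 Y117.03
G1 X195.13 Y98.46
G0 X289.03 Y35.95
M3 S453
G1 X52.22 Y175.37 F2057
G1 X69.60 Y136.55
G1 X289.03 Y35.95
G0 X93.20 Y147.04
M3 S826
G1 X53.13 Y114.69 F1108
G1 X9.98 Y142.80
G1 X23.38 Y192.53
G1 X74.81 Y195.15
G1 X93.20 Y147.04
G0 X74.24 Y92.28
M3 S271
G1 X67.00 Y112.00 F4184
G1 X70.29 Y134.62
G1 X77.59 Y149.87
G1 X82.40 Y147.45
M5
G0 X0.00 Y0.00

1 u = 1 mm; y_m = 211.23 − y.

[1] `<path>` cubic bezier, #ff0000→cut S826 F1108: (112.93,165.84) → (120.94,154.95) → (154.90,137.27) → (188.42,117.03) → (195.13,98.46)

[2] `<polygon>` closed polygon, #ff8800→score S453 F2057: (289.03,35.95) → (52.22,175.37) → (69.60,136.55) → (289.03,35.95) (closed)

[3] `<path>` regular polygon, #ff0000→cut S826 F1108: (93.20,147.04) → (53.13,114.69) → (9.98,142.80) → (23.38,192.53) → (74.81,195.15) → (93.20,147.04) (closed)

[4] `<path>` cubic bezier, #008000→engrave S271 F4184: (74.24,92.28) → (67.00,112.00) → (70.29,134.62) → (77.59,149.87) → (82.40,147.45)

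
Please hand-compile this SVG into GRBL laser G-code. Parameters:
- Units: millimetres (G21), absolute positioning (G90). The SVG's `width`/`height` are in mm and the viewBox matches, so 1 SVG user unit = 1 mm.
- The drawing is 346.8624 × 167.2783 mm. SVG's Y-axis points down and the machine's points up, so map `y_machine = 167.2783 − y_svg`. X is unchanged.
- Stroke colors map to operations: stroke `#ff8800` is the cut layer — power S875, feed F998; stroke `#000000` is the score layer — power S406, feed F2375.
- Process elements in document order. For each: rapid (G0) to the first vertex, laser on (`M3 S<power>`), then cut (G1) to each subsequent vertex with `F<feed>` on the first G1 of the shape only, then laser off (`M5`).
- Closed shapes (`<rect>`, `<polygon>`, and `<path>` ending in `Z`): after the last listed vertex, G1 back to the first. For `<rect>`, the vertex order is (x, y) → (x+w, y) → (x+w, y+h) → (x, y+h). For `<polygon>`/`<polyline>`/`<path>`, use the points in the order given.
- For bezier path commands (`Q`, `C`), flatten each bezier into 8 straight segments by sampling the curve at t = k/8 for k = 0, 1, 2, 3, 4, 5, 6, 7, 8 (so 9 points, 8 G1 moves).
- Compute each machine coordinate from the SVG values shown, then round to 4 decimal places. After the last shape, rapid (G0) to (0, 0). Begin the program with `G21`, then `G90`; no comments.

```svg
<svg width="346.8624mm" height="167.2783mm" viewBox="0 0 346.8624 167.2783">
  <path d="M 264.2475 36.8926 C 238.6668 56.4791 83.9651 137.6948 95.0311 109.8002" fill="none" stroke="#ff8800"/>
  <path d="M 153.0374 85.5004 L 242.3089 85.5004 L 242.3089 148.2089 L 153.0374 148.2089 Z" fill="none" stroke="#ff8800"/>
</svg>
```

Since the viewBox matches the mm dimensions, user units are millimetres directly. The only transform is the Y-flip y_m = 167.2783 − y_svg.

Shape 1 is a cubic bezier drawn with `<path>`. Its stroke #ff8800 means cut at S875, F998. After flipping Y the toolpath is (264.2475,130.3857) → (249.1781,120.4854) → (225.4594,106.8082) → (196.5471,91.3549) → (165.8968,76.1265) → (136.9643,63.1237) → (113.2054,54.3475) → (98.0758,51.7987) → (95.0311,57.4781).

Shape 2 is a rectangle drawn with `<path>`. Its stroke #ff8800 means cut at S875, F998. After flipping Y the toolpath is (153.0374,81.7779) → (242.3089,81.7779) → (242.3089,19.0694) → (153.0374,19.0694) → (153.0374,81.7779), returning to the start.

G21
G90
G0 X264.2475 Y130.3857
M3 S875
G1 X249.1781 Y120.4854 F998
G1 X225.4594 Y106.8082
G1 X196.5471 Y91.3549
G1 X165.8968 Y76.1265
G1 X136.9643 Y63.1237
G1 X113.2054 Y54.3475
G1 X98.0758 Y51.7987
G1 X95.0311 Y57.4781
M5
G0 X153.0374 Y81.7779
M3 S875
G1 X242.3089 Y81.7779 F998
G1 X242.3089 Y19.0694
G1 X153.0374 Y19.0694
G1 X153.0374 Y81.7779
M5
G0 X0.0000 Y0.0000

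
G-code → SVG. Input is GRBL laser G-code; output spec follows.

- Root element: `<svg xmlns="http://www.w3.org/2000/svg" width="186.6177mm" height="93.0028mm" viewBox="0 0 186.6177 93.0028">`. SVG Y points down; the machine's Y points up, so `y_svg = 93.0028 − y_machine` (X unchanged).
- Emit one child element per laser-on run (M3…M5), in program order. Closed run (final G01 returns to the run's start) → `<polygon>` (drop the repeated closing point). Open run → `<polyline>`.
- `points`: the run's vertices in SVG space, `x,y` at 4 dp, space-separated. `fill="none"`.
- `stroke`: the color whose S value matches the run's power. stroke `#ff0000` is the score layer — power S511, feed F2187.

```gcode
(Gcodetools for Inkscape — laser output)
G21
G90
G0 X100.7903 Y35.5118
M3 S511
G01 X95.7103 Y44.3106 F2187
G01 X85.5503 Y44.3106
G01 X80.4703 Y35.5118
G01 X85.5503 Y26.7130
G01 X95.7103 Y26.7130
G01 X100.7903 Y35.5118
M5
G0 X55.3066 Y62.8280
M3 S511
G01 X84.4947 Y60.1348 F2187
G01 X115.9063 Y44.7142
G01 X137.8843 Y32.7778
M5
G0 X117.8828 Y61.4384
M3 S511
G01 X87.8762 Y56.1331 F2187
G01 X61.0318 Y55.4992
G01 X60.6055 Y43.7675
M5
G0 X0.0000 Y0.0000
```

<svg xmlns="http://www.w3.org/2000/svg" width="186.6177mm" height="93.0028mm" viewBox="0 0 186.6177 93.0028">
  <polygon points="100.7903,57.4910 95.7103,48.6922 85.5503,48.6922 80.4703,57.4910 85.5503,66.2898 95.7103,66.2898" fill="none" stroke="#ff0000"/>
  <polyline points="55.3066,30.1748 84.4947,32.8680 115.9063,48.2886 137.8843,60.2250" fill="none" stroke="#ff0000"/>
  <polyline points="117.8828,31.5644 87.8762,36.8697 61.0318,37.5036 60.6055,49.2353" fill="none" stroke="#ff0000"/>
</svg>

Each laser-on run becomes one SVG element. Flip Y back into SVG space with y_svg = 93.0028 − y_machine. Every run uses S511, so all elements get stroke `#ff0000` (score).

Run 1: The run returns to its start, so emit a `<polygon>` with points (Y-flipped): 100.7903,57.4910 95.7103,48.6922 85.5503,48.6922 80.4703,57.4910 85.5503,66.2898 95.7103,66.2898.

Run 2: The run is open, so emit a `<polyline>` with points (Y-flipped): 55.3066,30.1748 84.4947,32.8680 115.9063,48.2886 137.8843,60.2250.

Run 3: The run is open, so emit a `<polyline>` with points (Y-flipped): 117.8828,31.5644 87.8762,36.8697 61.0318,37.5036 60.6055,49.2353.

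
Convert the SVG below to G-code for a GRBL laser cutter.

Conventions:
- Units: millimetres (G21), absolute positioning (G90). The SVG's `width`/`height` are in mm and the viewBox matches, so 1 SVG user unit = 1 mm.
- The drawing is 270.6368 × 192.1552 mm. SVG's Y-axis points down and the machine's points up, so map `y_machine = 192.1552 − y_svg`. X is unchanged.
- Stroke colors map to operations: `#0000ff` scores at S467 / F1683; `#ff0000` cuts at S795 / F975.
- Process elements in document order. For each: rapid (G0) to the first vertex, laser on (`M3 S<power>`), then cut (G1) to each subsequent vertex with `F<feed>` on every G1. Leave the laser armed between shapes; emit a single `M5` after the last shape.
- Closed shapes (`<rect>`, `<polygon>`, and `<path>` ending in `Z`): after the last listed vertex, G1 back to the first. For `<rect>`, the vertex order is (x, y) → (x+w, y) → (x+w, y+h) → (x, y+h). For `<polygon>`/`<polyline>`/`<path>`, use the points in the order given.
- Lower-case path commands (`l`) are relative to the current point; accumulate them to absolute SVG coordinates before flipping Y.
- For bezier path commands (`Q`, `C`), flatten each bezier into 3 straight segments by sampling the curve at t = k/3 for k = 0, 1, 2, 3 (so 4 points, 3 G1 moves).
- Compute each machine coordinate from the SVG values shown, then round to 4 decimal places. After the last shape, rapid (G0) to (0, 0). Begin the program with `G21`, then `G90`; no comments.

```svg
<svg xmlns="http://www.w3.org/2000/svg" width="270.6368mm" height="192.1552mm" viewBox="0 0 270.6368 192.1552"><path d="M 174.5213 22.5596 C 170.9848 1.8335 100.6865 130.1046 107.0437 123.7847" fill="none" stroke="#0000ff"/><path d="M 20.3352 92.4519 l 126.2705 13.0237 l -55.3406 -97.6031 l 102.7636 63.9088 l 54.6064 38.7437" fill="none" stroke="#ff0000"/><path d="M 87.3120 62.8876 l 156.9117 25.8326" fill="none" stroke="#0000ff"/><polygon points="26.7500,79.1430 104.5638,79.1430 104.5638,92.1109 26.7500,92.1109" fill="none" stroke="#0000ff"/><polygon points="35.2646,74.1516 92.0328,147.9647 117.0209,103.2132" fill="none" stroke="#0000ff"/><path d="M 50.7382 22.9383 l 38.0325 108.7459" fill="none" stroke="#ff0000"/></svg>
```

Since the viewBox matches the mm dimensions, user units are millimetres directly. The only transform is the Y-flip y_m = 192.1552 − y_svg.

Shape 1 is a cubic bezier drawn with `<path>`. Its stroke #0000ff means score at S467, F1683. After flipping Y the toolpath is (174.5213,169.5956) → (154.0426,151.1592) → (120.9266,96.4110) → (107.0437,68.3705).

Shape 2 is a open polyline drawn with `<path>`. Its stroke #ff0000 means cut at S795, F975. After flipping Y the toolpath is (20.3352,99.7033) → (146.6057,86.6796) → (91.2651,184.2827) → (194.0287,120.3739) → (248.6351,81.6302).

Shape 3 is a line segment drawn with `<path>`. Its stroke #0000ff means score at S467, F1683. After flipping Y the toolpath is (87.3120,129.2676) → (244.2237,103.4350).

Shape 4 is a rectangle drawn with `<polygon>`. Its stroke #0000ff means score at S467, F1683. After flipping Y the toolpath is (26.7500,113.0122) → (104.5638,113.0122) → (104.5638,100.0443) → (26.7500,100.0443) → (26.7500,113.0122), returning to the start.

Shape 5 is a closed polygon drawn with `<polygon>`. Its stroke #0000ff means score at S467, F1683. After flipping Y the toolpath is (35.2646,118.0036) → (92.0328,44.1905) → (117.0209,88.9420) → (35.2646,118.0036), returning to the start.

Shape 6 is a line segment drawn with `<path>`. Its stroke #ff0000 means cut at S795, F975. After flipping Y the toolpath is (50.7382,169.2169) → (88.7707,60.4710).

G21
G90
G0 X174.5213 Y169.5956
M3 S467
G1 X154.0426 Y151.1592 F1683
G1 X120.9266 Y96.4110 F1683
G1 X107.0437 Y68.3705 F1683
G0 X20.3352 Y99.7033
M3 S795
G1 X146.6057 Y86.6796 F975
G1 X91.2651 Y184.2827 F975
G1 X194.0287 Y120.3739 F975
G1 X248.6351 Y81.6302 F975
G0 X87.3120 Y129.2676
M3 S467
G1 X244.2237 Y103.4350 F1683
G0 X26.7500 Y113.0122
M3 S467
G1 X104.5638 Y113.0122 F1683
G1 X104.5638 Y100.0443 F1683
G1 X26.7500 Y100.0443 F1683
G1 X26.7500 Y113.0122 F1683
G0 X35.2646 Y118.0036
M3 S467
G1 X92.0328 Y44.1905 F1683
G1 X117.0209 Y88.9420 F1683
G1 X35.2646 Y118.0036 F1683
G0 X50.7382 Y169.2169
M3 S795
G1 X88.7707 Y60.4710 F975
M5
G0 X0.0000 Y0.0000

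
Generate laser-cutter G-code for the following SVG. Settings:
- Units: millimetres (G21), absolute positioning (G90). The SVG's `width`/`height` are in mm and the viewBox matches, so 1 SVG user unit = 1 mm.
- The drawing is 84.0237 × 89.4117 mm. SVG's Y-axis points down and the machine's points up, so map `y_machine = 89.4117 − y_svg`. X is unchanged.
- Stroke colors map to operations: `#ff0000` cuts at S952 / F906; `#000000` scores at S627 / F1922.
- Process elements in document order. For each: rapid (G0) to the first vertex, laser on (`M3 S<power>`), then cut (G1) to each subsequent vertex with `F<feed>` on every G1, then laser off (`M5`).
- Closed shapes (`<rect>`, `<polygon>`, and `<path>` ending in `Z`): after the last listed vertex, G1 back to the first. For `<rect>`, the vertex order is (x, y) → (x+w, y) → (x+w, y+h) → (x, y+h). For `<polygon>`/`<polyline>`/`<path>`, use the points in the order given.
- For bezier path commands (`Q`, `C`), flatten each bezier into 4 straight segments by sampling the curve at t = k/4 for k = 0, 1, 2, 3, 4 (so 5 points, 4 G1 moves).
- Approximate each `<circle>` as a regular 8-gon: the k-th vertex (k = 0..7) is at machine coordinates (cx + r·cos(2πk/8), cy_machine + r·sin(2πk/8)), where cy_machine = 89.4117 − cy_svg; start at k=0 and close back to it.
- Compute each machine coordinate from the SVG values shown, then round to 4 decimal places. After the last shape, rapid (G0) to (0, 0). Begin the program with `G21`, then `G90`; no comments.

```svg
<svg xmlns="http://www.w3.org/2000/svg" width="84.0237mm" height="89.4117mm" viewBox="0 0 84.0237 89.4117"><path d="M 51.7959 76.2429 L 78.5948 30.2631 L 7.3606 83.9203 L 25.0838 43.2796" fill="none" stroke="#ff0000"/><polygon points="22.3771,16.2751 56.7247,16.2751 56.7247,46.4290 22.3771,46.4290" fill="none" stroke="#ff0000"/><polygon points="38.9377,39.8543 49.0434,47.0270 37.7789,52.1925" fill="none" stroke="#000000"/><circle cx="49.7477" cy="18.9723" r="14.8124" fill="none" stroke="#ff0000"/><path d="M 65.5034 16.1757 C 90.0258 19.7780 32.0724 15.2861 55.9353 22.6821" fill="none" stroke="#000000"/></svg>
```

G21
G90
G0 X51.7959 Y13.1688
M3 S952
G1 X78.5948 Y59.1486 F906
G1 X7.3606 Y5.4914 F906
G1 X25.0838 Y46.1321 F906
M5
G0 X22.3771 Y73.1366
M3 S952
G1 X56.7247 Y73.1366 F906
G1 X56.7247 Y42.9827 F906
G1 X22.3771 Y42.9827 F906
G1 X22.3771 Y73.1366 F906
M5
G0 X38.9377 Y49.5574
M3 S627
G1 X49.0434 Y42.3847 F1922
G1 X37.7789 Y37.2192 F1922
G1 X38.9377 Y49.5574 F1922
M5
G0 X64.5601 Y70.4394
M3 S952
G1 X60.2216 Y80.9133 F906
G1 X49.7477 Y85.2518 F906
G1 X39.2738 Y80.9133 F906
G1 X34.9353 Y70.4394 F906
G1 X39.2738 Y59.9655 F906
G1 X49.7477 Y55.6270 F906
G1 X60.2216 Y59.9655 F906
G1 X64.5601 Y70.4394 F906
M5
G0 X65.5034 Y73.2360
M3 S627
G1 X70.9981 Y71.7397 F1922
G1 X60.9667 Y71.4054 F1922
G1 X50.8116 Y70.3598 F1922
G1 X55.9353 Y66.7296 F1922
M5
G0 X0.0000 Y0.0000

Since the viewBox matches the mm dimensions, user units are millimetres directly. The only transform is the Y-flip y_m = 89.4117 − y_svg.

Shape 1 is a open polyline drawn with `<path>`. Its stroke #ff0000 means cut at S952, F906. After flipping Y the toolpath is (51.7959,13.1688) → (78.5948,59.1486) → (7.3606,5.4914) → (25.0838,46.1321).

Shape 2 is a rectangle drawn with `<polygon>`. Its stroke #ff0000 means cut at S952, F906. After flipping Y the toolpath is (22.3771,73.1366) → (56.7247,73.1366) → (56.7247,42.9827) → (22.3771,42.9827) → (22.3771,73.1366), returning to the start.

Shape 3 is a regular polygon drawn with `<polygon>`. Its stroke #000000 means score at S627, F1922. After flipping Y the toolpath is (38.9377,49.5574) → (49.0434,42.3847) → (37.7789,37.2192) → (38.9377,49.5574), returning to the start.

Shape 4 is a circle drawn with `<circle>`. Its stroke #ff0000 means cut at S952, F906. After flipping Y the toolpath is (64.5601,70.4394) → (60.2216,80.9133) → (49.7477,85.2518) → (39.2738,80.9133) → (34.9353,70.4394) → (39.2738,59.9655) → (49.7477,55.6270) → (60.2216,59.9655) → (64.5601,70.4394), returning to the start.

Shape 5 is a cubic bezier drawn with `<path>`. Its stroke #000000 means score at S627, F1922. After flipping Y the toolpath is (65.5034,73.2360) → (70.9981,71.7397) → (60.9667,71.4054) → (50.8116,70.3598) → (55.9353,66.7296).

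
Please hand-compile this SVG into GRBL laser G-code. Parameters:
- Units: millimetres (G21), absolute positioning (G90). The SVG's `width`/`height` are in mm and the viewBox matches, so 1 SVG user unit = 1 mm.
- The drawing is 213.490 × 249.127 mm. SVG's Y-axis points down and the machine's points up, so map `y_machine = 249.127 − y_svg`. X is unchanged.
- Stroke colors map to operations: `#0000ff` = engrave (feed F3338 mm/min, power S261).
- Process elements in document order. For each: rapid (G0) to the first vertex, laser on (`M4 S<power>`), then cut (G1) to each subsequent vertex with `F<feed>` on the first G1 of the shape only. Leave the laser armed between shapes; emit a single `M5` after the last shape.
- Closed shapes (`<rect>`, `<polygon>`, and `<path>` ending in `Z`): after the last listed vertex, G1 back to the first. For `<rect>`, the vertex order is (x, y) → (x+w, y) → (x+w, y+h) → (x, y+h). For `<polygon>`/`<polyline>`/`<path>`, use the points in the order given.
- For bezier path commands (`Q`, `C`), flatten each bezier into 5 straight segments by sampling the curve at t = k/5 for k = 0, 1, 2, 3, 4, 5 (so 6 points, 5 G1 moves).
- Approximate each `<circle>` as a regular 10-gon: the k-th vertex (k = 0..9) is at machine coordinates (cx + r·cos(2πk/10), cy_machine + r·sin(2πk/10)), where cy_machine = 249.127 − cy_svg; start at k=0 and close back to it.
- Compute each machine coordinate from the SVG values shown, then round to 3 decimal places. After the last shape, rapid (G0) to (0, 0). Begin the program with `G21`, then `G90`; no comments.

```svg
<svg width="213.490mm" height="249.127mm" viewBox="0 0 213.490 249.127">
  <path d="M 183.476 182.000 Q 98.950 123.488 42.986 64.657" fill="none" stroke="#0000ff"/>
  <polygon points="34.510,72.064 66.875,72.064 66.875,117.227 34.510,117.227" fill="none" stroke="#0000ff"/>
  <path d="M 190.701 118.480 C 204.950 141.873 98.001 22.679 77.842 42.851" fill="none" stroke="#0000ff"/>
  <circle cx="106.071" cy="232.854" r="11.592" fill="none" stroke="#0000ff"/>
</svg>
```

1 u = 1 mm; y_m = 249.127 − y.

[1] `<path>` quadratic bezier, #0000ff→engrave S261 F3338: (183.476,67.127) → (150.808,90.545) → (120.425,113.988) → (92.327,137.456) → (66.514,160.950) → (42.986,184.470)

[2] `<polygon>` rectangle, #0000ff→engrave S261 F3338: (34.510,177.063) → (66.875,177.063) → (66.875,131.900) → (34.510,131.900) → (34.510,177.063) (closed)

[3] `<path>` cubic bezier, #0000ff→engrave S261 F3338: (190.701,130.647) → (186.371,131.466) → (162.936,152.972) → (130.381,181.632) → (98.688,203.911) → (77.842,206.276)

[4] `<circle>` circle, #0000ff→engrave S261 F3338: (117.663,16.273) → (115.449,23.087) → (109.653,27.298) → (102.489,27.298) → (96.693,23.087) → (94.479,16.273) → (96.693,9.459) → (102.489,5.248) → (109.653,5.248) → (115.449,9.459) → (117.663,16.273) (closed)

G21
G90
G0 X183.476 Y67.127
M4 S261
G1 X150.808 Y90.545 F3338
G1 X120.425 Y113.988
G1 X92.327 Y137.456
G1 X66.514 Y160.950
G1 X42.986 Y184.470
G0 X34.510 Y177.063
M4 S261
G1 X66.875 Y177.063 F3338
G1 X66.875 Y131.900
G1 X34.510 Y131.900
G1 X34.510 Y177.063
G0 X190.701 Y130.647
M4 S261
G1 X186.371 Y131.466 F3338
G1 X162.936 Y152.972
G1 X130.381 Y181.632
G1 X98.688 Y203.911
G1 X77.842 Y206.276
G0 X117.663 Y16.273
M4 S261
G1 X115.449 Y23.087 F3338
G1 X109.653 Y27.298
G1 X102.489 Y27.298
G1 X96.693 Y23.087
G1 X94.479 Y16.273
G1 X96.693 Y9.459
G1 X102.489 Y5.248
G1 X109.653 Y5.248
G1 X115.449 Y9.459
G1 X117.663 Y16.273
M5
G0 X0.000 Y0.000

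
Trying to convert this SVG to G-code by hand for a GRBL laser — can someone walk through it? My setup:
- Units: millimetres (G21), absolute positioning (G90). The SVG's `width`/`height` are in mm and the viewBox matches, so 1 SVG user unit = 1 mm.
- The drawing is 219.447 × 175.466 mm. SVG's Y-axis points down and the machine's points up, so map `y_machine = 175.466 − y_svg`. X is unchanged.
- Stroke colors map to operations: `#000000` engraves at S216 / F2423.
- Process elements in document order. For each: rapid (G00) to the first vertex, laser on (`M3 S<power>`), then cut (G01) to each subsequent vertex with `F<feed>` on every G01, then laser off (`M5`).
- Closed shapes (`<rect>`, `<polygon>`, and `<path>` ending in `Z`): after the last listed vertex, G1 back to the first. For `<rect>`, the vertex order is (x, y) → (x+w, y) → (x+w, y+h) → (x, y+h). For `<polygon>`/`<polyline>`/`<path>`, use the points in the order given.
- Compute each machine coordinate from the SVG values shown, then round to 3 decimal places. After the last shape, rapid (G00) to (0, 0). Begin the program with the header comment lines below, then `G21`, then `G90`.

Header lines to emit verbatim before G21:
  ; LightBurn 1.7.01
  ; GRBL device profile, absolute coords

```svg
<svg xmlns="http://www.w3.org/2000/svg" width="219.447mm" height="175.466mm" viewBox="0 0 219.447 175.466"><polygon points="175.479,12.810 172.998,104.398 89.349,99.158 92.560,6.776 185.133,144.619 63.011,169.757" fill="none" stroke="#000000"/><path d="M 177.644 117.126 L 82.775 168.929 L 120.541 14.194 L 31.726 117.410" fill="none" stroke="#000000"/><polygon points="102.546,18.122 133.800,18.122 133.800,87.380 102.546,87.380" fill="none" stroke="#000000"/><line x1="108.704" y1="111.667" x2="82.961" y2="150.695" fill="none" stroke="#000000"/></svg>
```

; LightBurn 1.7.01
; GRBL device profile, absolute coords
G21
G90
G00 X175.479 Y162.656
M3 S216
G01 X172.998 Y71.068 F2423
G01 X89.349 Y76.308 F2423
G01 X92.560 Y168.690 F2423
G01 X185.133 Y30.847 F2423
G01 X63.011 Y5.709 F2423
G01 X175.479 Y162.656 F2423
M5
G00 X177.644 Y58.340
M3 S216
G01 X82.775 Y6.537 F2423
G01 X120.541 Y161.272 F2423
G01 X31.726 Y58.056 F2423
M5
G00 X102.546 Y157.344
M3 S216
G01 X133.800 Y157.344 F2423
G01 X133.800 Y88.086 F2423
G01 X102.546 Y88.086 F2423
G01 X102.546 Y157.344 F2423
M5
G00 X108.704 Y63.799
M3 S216
G01 X82.961 Y24.771 F2423
M5
G00 X0.000 Y0.000

1 u = 1 mm; y_m = 175.466 − y.

[1] `<polygon>` closed polygon, #000000→engrave S216 F2423: (175.479,162.656) → (172.998,71.068) → (89.349,76.308) → (92.560,168.690) → (185.133,30.847) → (63.011,5.709) → (175.479,162.656) (closed)

[2] `<path>` open polyline, #000000→engrave S216 F2423: (177.644,58.340) → (82.775,6.537) → (120.541,161.272) → (31.726,58.056)

[3] `<polygon>` rectangle, #000000→engrave S216 F2423: (102.546,157.344) → (133.800,157.344) → (133.800,88.086) → (102.546,88.086) → (102.546,157.344) (closed)

[4] `<line>` line segment, #000000→engrave S216 F2423: (108.704,63.799) → (82.961,24.771)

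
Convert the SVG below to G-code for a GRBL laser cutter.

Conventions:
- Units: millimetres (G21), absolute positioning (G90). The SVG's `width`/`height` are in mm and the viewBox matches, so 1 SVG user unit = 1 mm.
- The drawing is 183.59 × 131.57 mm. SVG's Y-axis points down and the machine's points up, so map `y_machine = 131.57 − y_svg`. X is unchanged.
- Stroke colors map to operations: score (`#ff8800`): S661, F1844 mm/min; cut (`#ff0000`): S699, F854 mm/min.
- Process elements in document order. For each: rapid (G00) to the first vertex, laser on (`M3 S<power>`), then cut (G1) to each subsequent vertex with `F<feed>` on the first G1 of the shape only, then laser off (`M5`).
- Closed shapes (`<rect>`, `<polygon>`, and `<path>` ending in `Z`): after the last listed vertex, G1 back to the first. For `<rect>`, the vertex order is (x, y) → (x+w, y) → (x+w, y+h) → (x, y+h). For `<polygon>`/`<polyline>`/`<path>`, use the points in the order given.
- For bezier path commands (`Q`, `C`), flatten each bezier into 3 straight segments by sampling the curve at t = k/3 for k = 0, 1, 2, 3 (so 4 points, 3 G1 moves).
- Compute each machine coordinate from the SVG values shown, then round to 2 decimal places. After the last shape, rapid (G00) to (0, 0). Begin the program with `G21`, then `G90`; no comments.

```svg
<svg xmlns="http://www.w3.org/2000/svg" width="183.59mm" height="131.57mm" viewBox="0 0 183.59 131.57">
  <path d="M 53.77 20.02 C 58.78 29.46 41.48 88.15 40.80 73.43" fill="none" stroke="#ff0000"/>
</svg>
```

G21
G90
G00 X53.77 Y111.55
M3 S699
G1 X52.79 Y90.24 F854
G1 X45.58 Y63.35
G1 X40.80 Y58.14
M5
G00 X0.00 Y0.00

Since the viewBox matches the mm dimensions, user units are millimetres directly. The only transform is the Y-flip y_m = 131.57 − y_svg.

Shape 1 is a cubic bezier drawn with `<path>`. Its stroke #ff0000 means cut at S699, F854. After flipping Y the toolpath is (53.77,111.55) → (52.79,90.24) → (45.58,63.35) → (40.80,58.14).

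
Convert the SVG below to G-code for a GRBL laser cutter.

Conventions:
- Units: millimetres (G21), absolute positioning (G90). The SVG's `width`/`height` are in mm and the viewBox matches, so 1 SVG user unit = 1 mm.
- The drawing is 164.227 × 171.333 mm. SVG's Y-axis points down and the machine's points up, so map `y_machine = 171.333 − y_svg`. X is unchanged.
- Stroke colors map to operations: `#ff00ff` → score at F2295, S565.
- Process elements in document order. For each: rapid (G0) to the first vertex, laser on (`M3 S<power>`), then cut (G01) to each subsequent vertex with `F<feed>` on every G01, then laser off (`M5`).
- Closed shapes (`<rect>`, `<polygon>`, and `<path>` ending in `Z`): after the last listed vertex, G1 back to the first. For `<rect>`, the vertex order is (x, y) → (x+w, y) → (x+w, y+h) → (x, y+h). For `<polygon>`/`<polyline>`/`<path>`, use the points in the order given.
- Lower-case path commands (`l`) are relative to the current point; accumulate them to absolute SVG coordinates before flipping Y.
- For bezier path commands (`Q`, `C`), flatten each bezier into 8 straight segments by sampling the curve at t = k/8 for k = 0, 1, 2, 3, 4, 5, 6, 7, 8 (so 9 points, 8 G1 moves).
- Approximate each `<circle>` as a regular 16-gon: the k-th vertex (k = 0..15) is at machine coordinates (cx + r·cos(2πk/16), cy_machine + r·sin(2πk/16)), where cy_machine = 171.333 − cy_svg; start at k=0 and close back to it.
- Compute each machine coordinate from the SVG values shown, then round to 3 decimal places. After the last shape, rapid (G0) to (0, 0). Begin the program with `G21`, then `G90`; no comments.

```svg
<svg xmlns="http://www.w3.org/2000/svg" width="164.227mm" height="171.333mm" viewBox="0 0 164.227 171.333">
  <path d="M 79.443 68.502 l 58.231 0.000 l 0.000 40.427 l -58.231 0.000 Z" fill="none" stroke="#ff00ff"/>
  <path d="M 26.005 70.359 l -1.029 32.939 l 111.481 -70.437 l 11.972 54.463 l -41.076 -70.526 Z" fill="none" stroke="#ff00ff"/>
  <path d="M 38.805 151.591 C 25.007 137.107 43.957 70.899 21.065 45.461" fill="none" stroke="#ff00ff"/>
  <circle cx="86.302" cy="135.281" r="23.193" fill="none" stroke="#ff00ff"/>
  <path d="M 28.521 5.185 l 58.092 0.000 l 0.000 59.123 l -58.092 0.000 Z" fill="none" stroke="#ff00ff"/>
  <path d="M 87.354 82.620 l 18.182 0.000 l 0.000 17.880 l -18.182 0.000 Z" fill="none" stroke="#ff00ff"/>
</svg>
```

Since the viewBox matches the mm dimensions, user units are millimetres directly. The only transform is the Y-flip y_m = 171.333 − y_svg.

Shape 1 is a rectangle drawn with `<path>`. Its stroke #ff00ff means score at S565, F2295. After flipping Y the toolpath is (79.443,102.831) → (137.674,102.831) → (137.674,62.404) → (79.443,62.404) → (79.443,102.831), returning to the start.

Shape 2 is a closed polygon drawn with `<path>`. Its stroke #ff00ff means score at S565, F2295. After flipping Y the toolpath is (26.005,100.974) → (24.976,68.035) → (136.457,138.472) → (148.429,84.009) → (107.353,154.535) → (26.005,100.974), returning to the start.

Shape 3 is a cubic bezier drawn with `<path>`. Its stroke #ff00ff means score at S565, F2295. After flipping Y the toolpath is (38.805,19.742) → (35.020,27.417) → (33.431,38.858) → (33.164,52.980) → (33.345,68.699) → (33.100,84.932) → (31.554,100.594) → (27.834,114.602) → (21.065,125.872).

Shape 4 is a circle drawn with `<circle>`. Its stroke #ff00ff means score at S565, F2295. After flipping Y the toolpath is (109.495,36.052) → (107.730,44.928) → (102.702,52.452) → (95.178,57.480) → (86.302,59.245) → (77.426,57.480) → (69.902,52.452) → (64.874,44.928) → (63.109,36.052) → (64.874,27.176) → (69.902,19.652) → (77.426,14.624) → (86.302,12.859) → (95.178,14.624) → (102.702,19.652) → (107.730,27.176) → (109.495,36.052), returning to the start.

Shape 5 is a rectangle drawn with `<path>`. Its stroke #ff00ff means score at S565, F2295. After flipping Y the toolpath is (28.521,166.148) → (86.613,166.148) → (86.613,107.025) → (28.521,107.025) → (28.521,166.148), returning to the start.

Shape 6 is a rectangle drawn with `<path>`. Its stroke #ff00ff means score at S565, F2295. After flipping Y the toolpath is (87.354,88.713) → (105.536,88.713) → (105.536,70.833) → (87.354,70.833) → (87.354,88.713), returning to the start.

G21
G90
G0 X79.443 Y102.831
M3 S565
G01 X137.674 Y102.831 F2295
G01 X137.674 Y62.404 F2295
G01 X79.443 Y62.404 F2295
G01 X79.443 Y102.831 F2295
M5
G0 X26.005 Y100.974
M3 S565
G01 X24.976 Y68.035 F2295
G01 X136.457 Y138.472 F2295
G01 X148.429 Y84.009 F2295
G01 X107.353 Y154.535 F2295
G01 X26.005 Y100.974 F2295
M5
G0 X38.805 Y19.742
M3 S565
G01 X35.020 Y27.417 F2295
G01 X33.431 Y38.858 F2295
G01 X33.164 Y52.980 F2295
G01 X33.345 Y68.699 F2295
G01 X33.100 Y84.932 F2295
G01 X31.554 Y100.594 F2295
G01 X27.834 Y114.602 F2295
G01 X21.065 Y125.872 F2295
M5
G0 X109.495 Y36.052
M3 S565
G01 X107.730 Y44.928 F2295
G01 X102.702 Y52.452 F2295
G01 X95.178 Y57.480 F2295
G01 X86.302 Y59.245 F2295
G01 X77.426 Y57.480 F2295
G01 X69.902 Y52.452 F2295
G01 X64.874 Y44.928 F2295
G01 X63.109 Y36.052 F2295
G01 X64.874 Y27.176 F2295
G01 X69.902 Y19.652 F2295
G01 X77.426 Y14.624 F2295
G01 X86.302 Y12.859 F2295
G01 X95.178 Y14.624 F2295
G01 X102.702 Y19.652 F2295
G01 X107.730 Y27.176 F2295
G01 X109.495 Y36.052 F2295
M5
G0 X28.521 Y166.148
M3 S565
G01 X86.613 Y166.148 F2295
G01 X86.613 Y107.025 F2295
G01 X28.521 Y107.025 F2295
G01 X28.521 Y166.148 F2295
M5
G0 X87.354 Y88.713
M3 S565
G01 X105.536 Y88.713 F2295
G01 X105.536 Y70.833 F2295
G01 X87.354 Y70.833 F2295
G01 X87.354 Y88.713 F2295
M5
G0 X0.000 Y0.000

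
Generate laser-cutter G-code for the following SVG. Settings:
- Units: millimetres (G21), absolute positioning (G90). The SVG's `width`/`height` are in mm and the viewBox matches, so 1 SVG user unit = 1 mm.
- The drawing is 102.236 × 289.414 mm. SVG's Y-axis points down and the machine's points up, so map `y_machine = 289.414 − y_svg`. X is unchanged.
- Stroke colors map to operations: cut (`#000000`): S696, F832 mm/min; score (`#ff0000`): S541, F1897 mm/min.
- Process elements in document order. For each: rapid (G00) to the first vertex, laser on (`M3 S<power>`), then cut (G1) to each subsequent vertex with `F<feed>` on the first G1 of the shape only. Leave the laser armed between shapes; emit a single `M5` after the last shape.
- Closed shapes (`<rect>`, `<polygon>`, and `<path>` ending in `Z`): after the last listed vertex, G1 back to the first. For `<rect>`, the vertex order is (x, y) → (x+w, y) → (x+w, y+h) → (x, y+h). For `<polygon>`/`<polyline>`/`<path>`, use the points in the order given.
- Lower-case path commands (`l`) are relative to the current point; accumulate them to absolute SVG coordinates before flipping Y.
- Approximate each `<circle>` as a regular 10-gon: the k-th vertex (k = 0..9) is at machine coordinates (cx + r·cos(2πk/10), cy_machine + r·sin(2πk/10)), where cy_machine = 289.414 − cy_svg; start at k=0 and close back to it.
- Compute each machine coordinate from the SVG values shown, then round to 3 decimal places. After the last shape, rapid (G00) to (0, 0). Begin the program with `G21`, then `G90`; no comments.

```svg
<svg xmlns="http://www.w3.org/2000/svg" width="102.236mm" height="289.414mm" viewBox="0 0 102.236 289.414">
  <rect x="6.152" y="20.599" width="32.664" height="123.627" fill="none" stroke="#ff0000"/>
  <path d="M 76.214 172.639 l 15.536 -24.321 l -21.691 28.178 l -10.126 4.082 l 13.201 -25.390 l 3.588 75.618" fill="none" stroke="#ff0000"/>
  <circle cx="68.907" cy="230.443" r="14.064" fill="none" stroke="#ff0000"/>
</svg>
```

Since the viewBox matches the mm dimensions, user units are millimetres directly. The only transform is the Y-flip y_m = 289.414 − y_svg.

Shape 1 is a rectangle drawn with `<rect>`. Its stroke #ff0000 means score at S541, F1897. After flipping Y the toolpath is (6.152,268.815) → (38.816,268.815) → (38.816,145.188) → (6.152,145.188) → (6.152,268.815), returning to the start.

Shape 2 is a open polyline drawn with `<path>`. Its stroke #ff0000 means score at S541, F1897. After flipping Y the toolpath is (76.214,116.775) → (91.750,141.096) → (70.059,112.918) → (59.933,108.836) → (73.134,134.226) → (76.722,58.608).

Shape 3 is a circle drawn with `<circle>`. Its stroke #ff0000 means score at S541, F1897. After flipping Y the toolpath is (82.971,58.971) → (80.285,67.238) → (73.253,72.347) → (64.561,72.347) → (57.529,67.238) → (54.843,58.971) → (57.529,50.704) → (64.561,45.595) → (73.253,45.595) → (80.285,50.704) → (82.971,58.971), returning to the start.

G21
G90
G00 X6.152 Y268.815
M3 S541
G1 X38.816 Y268.815 F1897
G1 X38.816 Y145.188
G1 X6.152 Y145.188
G1 X6.152 Y268.815
G00 X76.214 Y116.775
M3 S541
G1 X91.750 Y141.096 F1897
G1 X70.059 Y112.918
G1 X59.933 Y108.836
G1 X73.134 Y134.226
G1 X76.722 Y58.608
G00 X82.971 Y58.971
M3 S541
G1 X80.285 Y67.238 F1897
G1 X73.253 Y72.347
G1 X64.561 Y72.347
G1 X57.529 Y67.238
G1 X54.843 Y58.971
G1 X57.529 Y50.704
G1 X64.561 Y45.595
G1 X73.253 Y45.595
G1 X80.285 Y50.704
G1 X82.971 Y58.971
M5
G00 X0.000 Y0.000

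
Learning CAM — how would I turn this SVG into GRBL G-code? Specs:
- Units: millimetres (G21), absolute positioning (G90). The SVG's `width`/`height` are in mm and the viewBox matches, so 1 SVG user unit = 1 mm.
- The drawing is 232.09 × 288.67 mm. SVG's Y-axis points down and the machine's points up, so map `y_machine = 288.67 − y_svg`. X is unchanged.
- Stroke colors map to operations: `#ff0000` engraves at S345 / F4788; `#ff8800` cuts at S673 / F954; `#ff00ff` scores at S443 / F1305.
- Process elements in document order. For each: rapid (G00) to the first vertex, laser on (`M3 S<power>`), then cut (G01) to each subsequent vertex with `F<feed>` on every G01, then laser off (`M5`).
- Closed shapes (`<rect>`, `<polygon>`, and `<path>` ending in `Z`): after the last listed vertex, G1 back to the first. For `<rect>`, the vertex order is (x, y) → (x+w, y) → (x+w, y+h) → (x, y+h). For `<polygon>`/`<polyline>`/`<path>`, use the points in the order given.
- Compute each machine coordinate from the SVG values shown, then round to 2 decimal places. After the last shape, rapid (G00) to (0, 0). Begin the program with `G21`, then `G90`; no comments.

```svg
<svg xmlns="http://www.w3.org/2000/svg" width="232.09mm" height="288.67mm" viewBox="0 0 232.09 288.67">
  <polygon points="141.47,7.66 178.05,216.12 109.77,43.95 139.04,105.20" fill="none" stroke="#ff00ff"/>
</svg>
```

1 u = 1 mm; y_m = 288.67 − y.

[1] `<polygon>` closed polygon, #ff00ff→score S443 F1305: (141.47,281.01) → (178.05,72.55) → (109.77,244.72) → (139.04,183.47) → (141.47,281.01) (closed)

G21
G90
G00 X141.47 Y281.01
M3 S443
G01 X178.05 Y72.55 F1305
G01 X109.77 Y244.72 F1305
G01 X139.04 Y183.47 F1305
G01 X141.47 Y281.01 F1305
M5
G00 X0.00 Y0.00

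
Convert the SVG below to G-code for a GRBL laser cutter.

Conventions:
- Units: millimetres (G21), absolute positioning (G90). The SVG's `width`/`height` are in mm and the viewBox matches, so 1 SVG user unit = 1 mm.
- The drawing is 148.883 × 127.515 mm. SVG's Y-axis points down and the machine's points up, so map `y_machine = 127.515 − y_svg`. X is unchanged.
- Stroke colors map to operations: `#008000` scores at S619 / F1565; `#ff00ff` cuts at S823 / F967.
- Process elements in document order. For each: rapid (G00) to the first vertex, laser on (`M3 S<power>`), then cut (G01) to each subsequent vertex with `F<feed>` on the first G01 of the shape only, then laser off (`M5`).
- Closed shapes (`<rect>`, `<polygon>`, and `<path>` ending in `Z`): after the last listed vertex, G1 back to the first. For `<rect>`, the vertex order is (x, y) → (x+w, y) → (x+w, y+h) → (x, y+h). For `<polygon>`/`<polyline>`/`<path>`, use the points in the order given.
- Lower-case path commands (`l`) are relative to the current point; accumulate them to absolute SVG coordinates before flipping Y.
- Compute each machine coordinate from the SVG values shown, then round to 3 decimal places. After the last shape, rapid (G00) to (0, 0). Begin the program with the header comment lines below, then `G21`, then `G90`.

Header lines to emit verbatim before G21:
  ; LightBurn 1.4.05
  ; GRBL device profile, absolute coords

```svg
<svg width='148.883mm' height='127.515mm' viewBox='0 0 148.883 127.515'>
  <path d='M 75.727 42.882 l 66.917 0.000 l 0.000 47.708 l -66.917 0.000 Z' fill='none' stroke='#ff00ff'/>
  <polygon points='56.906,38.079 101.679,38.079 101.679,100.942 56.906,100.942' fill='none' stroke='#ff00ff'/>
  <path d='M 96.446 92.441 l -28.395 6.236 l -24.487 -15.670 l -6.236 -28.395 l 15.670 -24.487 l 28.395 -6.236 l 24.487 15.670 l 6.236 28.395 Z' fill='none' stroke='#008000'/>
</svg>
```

; LightBurn 1.4.05
; GRBL device profile, absolute coords
G21
G90
G00 X75.727 Y84.633
M3 S823
G01 X142.644 Y84.633 F967
G01 X142.644 Y36.925
G01 X75.727 Y36.925
G01 X75.727 Y84.633
M5
G00 X56.906 Y89.436
M3 S823
G01 X101.679 Y89.436 F967
G01 X101.679 Y26.573
G01 X56.906 Y26.573
G01 X56.906 Y89.436
M5
G00 X96.446 Y35.074
M3 S619
G01 X68.051 Y28.838 F1565
G01 X43.564 Y44.508
G01 X37.328 Y72.903
G01 X52.998 Y97.390
G01 X81.393 Y103.626
G01 X105.880 Y87.956
G01 X112.116 Y59.561
G01 X96.446 Y35.074
M5
G00 X0.000 Y0.000

Since the viewBox matches the mm dimensions, user units are millimetres directly. The only transform is the Y-flip y_m = 127.515 − y_svg.

Shape 1 is a rectangle drawn with `<path>`. Its stroke #ff00ff means cut at S823, F967. After flipping Y the toolpath is (75.727,84.633) → (142.644,84.633) → (142.644,36.925) → (75.727,36.925) → (75.727,84.633), returning to the start.

Shape 2 is a rectangle drawn with `<polygon>`. Its stroke #ff00ff means cut at S823, F967. After flipping Y the toolpath is (56.906,89.436) → (101.679,89.436) → (101.679,26.573) → (56.906,26.573) → (56.906,89.436), returning to the start.

Shape 3 is a regular polygon drawn with `<path>`. Its stroke #008000 means score at S619, F1565. After flipping Y the toolpath is (96.446,35.074) → (68.051,28.838) → (43.564,44.508) → (37.328,72.903) → (52.998,97.390) → (81.393,103.626) → (105.880,87.956) → (112.116,59.561) → (96.446,35.074), returning to the start.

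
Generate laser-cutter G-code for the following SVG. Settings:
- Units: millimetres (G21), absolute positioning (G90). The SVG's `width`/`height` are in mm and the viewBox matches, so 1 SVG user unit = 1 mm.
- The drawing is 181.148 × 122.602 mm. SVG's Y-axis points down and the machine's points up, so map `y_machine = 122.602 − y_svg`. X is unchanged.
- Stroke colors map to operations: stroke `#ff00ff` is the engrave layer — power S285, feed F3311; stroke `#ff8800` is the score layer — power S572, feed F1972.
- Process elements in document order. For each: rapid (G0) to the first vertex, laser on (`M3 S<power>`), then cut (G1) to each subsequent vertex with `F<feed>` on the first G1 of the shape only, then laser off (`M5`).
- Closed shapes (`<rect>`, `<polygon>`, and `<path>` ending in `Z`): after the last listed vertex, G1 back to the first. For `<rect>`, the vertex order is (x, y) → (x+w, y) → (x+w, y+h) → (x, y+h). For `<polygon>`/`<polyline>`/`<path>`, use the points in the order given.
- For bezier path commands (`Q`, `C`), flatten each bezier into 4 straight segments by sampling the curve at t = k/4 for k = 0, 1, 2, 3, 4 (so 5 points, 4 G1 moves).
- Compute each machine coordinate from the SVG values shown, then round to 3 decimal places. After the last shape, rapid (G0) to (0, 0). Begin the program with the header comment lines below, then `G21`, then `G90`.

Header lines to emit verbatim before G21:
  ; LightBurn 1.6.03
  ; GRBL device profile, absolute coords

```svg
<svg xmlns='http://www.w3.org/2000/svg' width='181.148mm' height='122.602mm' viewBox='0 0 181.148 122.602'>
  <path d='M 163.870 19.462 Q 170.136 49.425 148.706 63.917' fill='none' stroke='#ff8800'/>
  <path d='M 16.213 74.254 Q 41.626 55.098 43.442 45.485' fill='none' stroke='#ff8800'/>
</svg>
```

Since the viewBox matches the mm dimensions, user units are millimetres directly. The only transform is the Y-flip y_m = 122.602 − y_svg.

Shape 1 is a quadratic bezier drawn with `<path>`. Its stroke #ff8800 means score at S572, F1972. After flipping Y the toolpath is (163.870,103.140) → (165.272,89.125) → (163.212,77.045) → (157.690,66.898) → (148.706,58.685).

Shape 2 is a quadratic bezier drawn with `<path>`. Its stroke #ff8800 means score at S572, F1972. After flipping Y the toolpath is (16.213,48.348) → (27.445,57.330) → (35.727,65.118) → (41.059,71.714) → (43.442,77.117).

; LightBurn 1.6.03
; GRBL device profile, absolute coords
G21
G90
G0 X163.870 Y103.140
M3 S572
G1 X165.272 Y89.125 F1972
G1 X163.212 Y77.045
G1 X157.690 Y66.898
G1 X148.706 Y58.685
M5
G0 X16.213 Y48.348
M3 S572
G1 X27.445 Y57.330 F1972
G1 X35.727 Y65.118
G1 X41.059 Y71.714
G1 X43.442 Y77.117
M5
G0 X0.000 Y0.000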